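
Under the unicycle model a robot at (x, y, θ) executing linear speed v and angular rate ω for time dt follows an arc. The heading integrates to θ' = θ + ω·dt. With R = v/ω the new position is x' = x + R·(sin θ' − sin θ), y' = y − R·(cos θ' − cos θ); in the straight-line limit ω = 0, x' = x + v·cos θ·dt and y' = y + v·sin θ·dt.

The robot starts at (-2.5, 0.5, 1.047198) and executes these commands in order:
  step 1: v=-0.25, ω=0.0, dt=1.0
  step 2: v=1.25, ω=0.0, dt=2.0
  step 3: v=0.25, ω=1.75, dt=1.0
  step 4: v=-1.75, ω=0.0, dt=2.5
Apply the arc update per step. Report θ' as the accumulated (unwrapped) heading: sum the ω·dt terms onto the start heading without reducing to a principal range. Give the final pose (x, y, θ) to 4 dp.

step 1: θ'=1.0472 (straight) → pose (-2.6250, 0.2835, 1.0472)
step 2: θ'=1.0472 (straight) → pose (-1.3750, 2.4486, 1.0472)
step 3: θ'=2.7972 (R=0.1429) → pose (-1.4505, 2.6545, 2.7972)
step 4: θ'=2.7972 (straight) → pose (2.6676, 1.1773, 2.7972)

(2.6676, 1.1773, 2.7972)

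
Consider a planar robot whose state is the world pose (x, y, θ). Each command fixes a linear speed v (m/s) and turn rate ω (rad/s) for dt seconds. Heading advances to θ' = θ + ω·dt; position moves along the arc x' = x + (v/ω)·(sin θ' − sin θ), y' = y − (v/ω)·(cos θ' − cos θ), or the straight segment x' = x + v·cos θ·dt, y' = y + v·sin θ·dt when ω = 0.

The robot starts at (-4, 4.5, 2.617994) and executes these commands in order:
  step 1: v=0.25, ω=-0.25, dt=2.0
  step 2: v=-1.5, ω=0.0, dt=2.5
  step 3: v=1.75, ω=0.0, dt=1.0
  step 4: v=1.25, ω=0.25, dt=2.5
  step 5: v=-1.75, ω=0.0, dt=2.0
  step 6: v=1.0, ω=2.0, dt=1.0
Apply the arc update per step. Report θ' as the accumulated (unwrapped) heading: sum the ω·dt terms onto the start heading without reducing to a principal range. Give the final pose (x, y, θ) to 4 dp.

step 1: θ'=2.1180 (R=-1.0000) → pose (-4.3540, 4.8457, 2.1180)
step 2: θ'=2.1180 (straight) → pose (-2.4029, 1.6433, 2.1180)
step 3: θ'=2.1180 (straight) → pose (-3.3134, 3.1378, 2.1180)
step 4: θ'=2.7430 (R=5.0000) → pose (-5.6427, 5.1443, 2.7430)
step 5: θ'=2.7430 (straight) → pose (-2.4171, 3.7859, 2.7430)
step 6: θ'=4.7430 (R=0.5000) → pose (-3.1109, 3.3098, 4.7430)

(-3.1109, 3.3098, 4.7430)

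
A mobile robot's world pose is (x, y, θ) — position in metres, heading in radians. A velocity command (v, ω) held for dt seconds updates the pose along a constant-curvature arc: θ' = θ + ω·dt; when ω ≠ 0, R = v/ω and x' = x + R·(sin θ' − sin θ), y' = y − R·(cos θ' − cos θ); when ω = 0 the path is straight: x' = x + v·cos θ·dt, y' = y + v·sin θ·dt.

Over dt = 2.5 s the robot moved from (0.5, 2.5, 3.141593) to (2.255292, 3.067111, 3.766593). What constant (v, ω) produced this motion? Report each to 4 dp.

Δθ = 3.766593 − 3.141593 = 0.625000
ω = Δθ/dt = 0.625000/2.5 = 0.2500
R = Δx/(sin θ' − sin θ) = -3.0000
v = R·ω = -3.0000·0.2500 = -0.7500

v = -0.7500, ω = 0.2500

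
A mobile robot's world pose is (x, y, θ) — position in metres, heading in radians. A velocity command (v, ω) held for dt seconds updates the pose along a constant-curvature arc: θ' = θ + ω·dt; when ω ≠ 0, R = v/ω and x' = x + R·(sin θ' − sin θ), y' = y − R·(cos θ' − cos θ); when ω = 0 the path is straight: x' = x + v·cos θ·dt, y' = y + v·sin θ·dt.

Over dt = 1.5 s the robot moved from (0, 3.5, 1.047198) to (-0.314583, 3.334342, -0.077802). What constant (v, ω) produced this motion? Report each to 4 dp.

v = -0.2500, ω = -0.7500

Δθ = -0.077802 − 1.047198 = -1.125000
ω = Δθ/dt = -1.125000/1.5 = -0.7500
R = Δx/(sin θ' − sin θ) = 0.3333
v = R·ω = 0.3333·-0.7500 = -0.2500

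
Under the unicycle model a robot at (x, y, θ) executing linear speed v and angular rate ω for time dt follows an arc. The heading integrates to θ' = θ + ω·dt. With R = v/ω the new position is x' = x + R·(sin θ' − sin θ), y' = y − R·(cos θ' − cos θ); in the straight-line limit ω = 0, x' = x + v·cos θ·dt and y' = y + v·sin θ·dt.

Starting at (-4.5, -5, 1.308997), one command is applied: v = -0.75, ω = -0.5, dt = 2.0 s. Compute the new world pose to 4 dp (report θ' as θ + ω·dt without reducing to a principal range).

(-5.4927, -6.0407, 0.3090)

θ' = 1.3090 + -0.5·2.0 = 0.3090
R = v/ω = -0.75/-0.5 = 1.5000
x' = -4.5 + 1.5000·(sin 0.3090 − sin 1.3090) = -5.4927
y' = -5 − 1.5000·(cos 0.3090 − cos 1.3090) = -6.0407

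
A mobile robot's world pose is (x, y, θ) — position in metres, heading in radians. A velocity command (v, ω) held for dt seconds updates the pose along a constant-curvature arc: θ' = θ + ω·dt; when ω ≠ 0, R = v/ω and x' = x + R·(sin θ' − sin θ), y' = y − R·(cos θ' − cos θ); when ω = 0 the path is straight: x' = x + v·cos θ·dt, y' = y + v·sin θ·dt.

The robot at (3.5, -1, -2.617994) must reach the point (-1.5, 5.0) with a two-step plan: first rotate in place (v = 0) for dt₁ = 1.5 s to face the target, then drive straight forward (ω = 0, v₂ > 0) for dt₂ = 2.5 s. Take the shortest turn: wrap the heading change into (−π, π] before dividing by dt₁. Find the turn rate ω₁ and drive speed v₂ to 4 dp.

heading to target = atan2(5−-1, -1.5−3.5) = 2.2655
Δθ = wrap(2.2655 − -2.6180) = -1.3997; ω₁ = Δθ/dt₁ = -0.9331
distance = √((-1.5−3.5)² + (5−-1)²) = 7.8102; v₂ = distance/dt₂ = 3.1241

ω₁ = -0.9331, v₂ = 3.1241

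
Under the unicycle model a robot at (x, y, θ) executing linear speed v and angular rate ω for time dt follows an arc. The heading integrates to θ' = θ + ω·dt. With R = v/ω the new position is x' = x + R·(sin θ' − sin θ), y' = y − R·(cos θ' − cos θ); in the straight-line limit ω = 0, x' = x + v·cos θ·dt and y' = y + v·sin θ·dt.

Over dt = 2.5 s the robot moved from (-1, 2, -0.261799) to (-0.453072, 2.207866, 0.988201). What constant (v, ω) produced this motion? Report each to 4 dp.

Δθ = 0.988201 − -0.261799 = 1.250000
ω = Δθ/dt = 1.250000/2.5 = 0.5000
R = Δx/(sin θ' − sin θ) = 0.5000
v = R·ω = 0.5000·0.5000 = 0.2500

v = 0.2500, ω = 0.5000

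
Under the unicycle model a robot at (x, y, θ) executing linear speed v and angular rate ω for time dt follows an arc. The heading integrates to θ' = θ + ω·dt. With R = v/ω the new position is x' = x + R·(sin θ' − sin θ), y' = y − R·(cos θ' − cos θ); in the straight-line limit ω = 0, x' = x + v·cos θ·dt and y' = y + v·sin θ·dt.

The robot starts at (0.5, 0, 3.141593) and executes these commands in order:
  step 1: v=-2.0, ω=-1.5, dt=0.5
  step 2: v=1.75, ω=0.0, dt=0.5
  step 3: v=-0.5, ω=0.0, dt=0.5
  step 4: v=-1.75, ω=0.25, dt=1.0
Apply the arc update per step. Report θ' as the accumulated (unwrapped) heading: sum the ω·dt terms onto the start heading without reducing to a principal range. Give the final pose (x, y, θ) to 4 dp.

step 1: θ'=2.3916 (R=1.3333) → pose (1.4089, -0.3577, 2.3916)
step 2: θ'=2.3916 (straight) → pose (0.7686, 0.2387, 2.3916)
step 3: θ'=2.3916 (straight) → pose (0.9515, 0.0683, 2.3916)
step 4: θ'=2.6416 (R=-7.0000) → pose (2.3670, -0.9530, 2.6416)

(2.3670, -0.9530, 2.6416)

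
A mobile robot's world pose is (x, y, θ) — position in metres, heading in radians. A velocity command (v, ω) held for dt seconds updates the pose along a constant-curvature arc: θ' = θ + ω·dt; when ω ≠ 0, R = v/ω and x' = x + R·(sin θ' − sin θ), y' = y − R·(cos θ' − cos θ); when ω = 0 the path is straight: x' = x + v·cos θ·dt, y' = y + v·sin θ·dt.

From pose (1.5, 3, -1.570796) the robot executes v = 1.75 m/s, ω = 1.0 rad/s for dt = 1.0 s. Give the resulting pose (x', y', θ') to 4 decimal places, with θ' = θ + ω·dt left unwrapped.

(2.3045, 1.5274, -0.5708)

θ' = -1.5708 + 1.0·1.0 = -0.5708
R = v/ω = 1.75/1.0 = 1.7500
x' = 1.5 + 1.7500·(sin -0.5708 − sin -1.5708) = 2.3045
y' = 3 − 1.7500·(cos -0.5708 − cos -1.5708) = 1.5274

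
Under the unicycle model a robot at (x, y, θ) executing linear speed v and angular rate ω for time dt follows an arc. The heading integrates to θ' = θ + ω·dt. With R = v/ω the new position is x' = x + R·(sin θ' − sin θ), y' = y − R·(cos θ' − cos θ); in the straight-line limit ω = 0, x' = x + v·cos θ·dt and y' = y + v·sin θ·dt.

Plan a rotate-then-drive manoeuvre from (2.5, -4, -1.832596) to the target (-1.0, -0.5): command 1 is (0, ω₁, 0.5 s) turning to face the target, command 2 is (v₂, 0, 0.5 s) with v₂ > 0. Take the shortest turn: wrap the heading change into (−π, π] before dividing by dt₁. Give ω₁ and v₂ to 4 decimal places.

ω₁ = -4.1888, v₂ = 9.8995

heading to target = atan2(-0.5−-4, -1−2.5) = 2.3562
Δθ = wrap(2.3562 − -1.8326) = -2.0944; ω₁ = Δθ/dt₁ = -4.1888
distance = √((-1−2.5)² + (-0.5−-4)²) = 4.9497; v₂ = distance/dt₂ = 9.8995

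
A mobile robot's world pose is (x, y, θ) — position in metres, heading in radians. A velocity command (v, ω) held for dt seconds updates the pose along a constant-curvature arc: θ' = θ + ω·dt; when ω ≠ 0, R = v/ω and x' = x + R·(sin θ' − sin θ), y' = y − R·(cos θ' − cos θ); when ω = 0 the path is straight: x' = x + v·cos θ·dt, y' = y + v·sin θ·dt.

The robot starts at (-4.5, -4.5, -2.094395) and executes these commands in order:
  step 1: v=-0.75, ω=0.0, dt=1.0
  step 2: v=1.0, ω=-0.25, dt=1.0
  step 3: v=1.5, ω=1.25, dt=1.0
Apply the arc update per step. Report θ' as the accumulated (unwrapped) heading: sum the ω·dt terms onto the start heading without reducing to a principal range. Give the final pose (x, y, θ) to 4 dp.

step 1: θ'=-2.0944 (straight) → pose (-4.1250, -3.8505, -2.0944)
step 2: θ'=-2.3444 (R=-4.0000) → pose (-4.7275, -4.6453, -2.3444)
step 3: θ'=-1.0944 (R=1.2000) → pose (-4.9354, -6.0341, -1.0944)

(-4.9354, -6.0341, -1.0944)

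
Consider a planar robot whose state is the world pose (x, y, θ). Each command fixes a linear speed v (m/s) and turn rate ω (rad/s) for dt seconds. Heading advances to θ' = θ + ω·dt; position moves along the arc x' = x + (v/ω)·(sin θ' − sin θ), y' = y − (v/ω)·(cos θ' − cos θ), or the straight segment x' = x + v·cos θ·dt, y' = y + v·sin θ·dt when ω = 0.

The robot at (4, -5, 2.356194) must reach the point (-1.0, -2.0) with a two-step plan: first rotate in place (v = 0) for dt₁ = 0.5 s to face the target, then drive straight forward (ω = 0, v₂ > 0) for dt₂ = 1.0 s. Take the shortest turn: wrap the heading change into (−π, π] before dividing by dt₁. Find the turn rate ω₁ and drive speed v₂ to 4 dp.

ω₁ = 0.4900, v₂ = 5.8310

heading to target = atan2(-2−-5, -1−4) = 2.6012
Δθ = wrap(2.6012 − 2.3562) = 0.2450; ω₁ = Δθ/dt₁ = 0.4900
distance = √((-1−4)² + (-2−-5)²) = 5.8310; v₂ = distance/dt₂ = 5.8310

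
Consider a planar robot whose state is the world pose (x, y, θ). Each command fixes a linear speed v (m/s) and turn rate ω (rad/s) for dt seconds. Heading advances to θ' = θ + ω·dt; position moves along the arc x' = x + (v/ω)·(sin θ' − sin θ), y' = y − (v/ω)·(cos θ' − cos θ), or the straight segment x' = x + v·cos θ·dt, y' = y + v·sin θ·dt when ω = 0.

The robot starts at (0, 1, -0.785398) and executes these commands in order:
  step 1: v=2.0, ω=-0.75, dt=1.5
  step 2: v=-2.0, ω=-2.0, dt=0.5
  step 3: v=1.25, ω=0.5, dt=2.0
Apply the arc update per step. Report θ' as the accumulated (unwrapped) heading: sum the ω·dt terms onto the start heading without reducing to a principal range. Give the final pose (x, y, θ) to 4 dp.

step 1: θ'=-1.9104 (R=-2.6667) → pose (0.6287, -1.7739, -1.9104)
step 2: θ'=-2.9104 (R=1.0000) → pose (1.3425, -1.1336, -2.9104)
step 3: θ'=-1.9104 (R=2.5000) → pose (-0.4419, -2.7343, -1.9104)

(-0.4419, -2.7343, -1.9104)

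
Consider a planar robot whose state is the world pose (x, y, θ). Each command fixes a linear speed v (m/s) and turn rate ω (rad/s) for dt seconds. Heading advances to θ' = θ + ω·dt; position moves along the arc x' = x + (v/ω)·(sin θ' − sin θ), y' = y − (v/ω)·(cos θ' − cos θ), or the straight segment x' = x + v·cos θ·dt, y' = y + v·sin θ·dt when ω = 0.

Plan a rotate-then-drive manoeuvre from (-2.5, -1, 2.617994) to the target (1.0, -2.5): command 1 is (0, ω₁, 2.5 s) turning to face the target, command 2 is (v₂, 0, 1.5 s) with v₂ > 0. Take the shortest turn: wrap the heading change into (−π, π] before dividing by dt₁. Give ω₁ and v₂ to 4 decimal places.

ω₁ = -1.2092, v₂ = 2.5386

heading to target = atan2(-2.5−-1, 1−-2.5) = -0.4049
Δθ = wrap(-0.4049 − 2.6180) = -3.0229; ω₁ = Δθ/dt₁ = -1.2092
distance = √((1−-2.5)² + (-2.5−-1)²) = 3.8079; v₂ = distance/dt₂ = 2.5386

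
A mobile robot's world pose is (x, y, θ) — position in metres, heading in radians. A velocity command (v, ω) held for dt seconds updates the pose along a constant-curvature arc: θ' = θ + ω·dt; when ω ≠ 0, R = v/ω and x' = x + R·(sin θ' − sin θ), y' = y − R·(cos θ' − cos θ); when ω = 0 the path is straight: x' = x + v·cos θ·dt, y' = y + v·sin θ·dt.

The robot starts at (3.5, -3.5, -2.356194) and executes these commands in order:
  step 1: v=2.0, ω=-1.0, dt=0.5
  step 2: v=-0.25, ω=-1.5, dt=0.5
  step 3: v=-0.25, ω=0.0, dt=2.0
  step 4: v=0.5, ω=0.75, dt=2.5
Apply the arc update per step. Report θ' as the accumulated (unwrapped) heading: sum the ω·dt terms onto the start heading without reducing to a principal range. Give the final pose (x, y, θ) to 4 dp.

step 1: θ'=-2.8562 (R=-2.0000) → pose (2.6489, -4.0049, -2.8562)
step 2: θ'=-3.6062 (R=0.1667) → pose (2.7705, -4.0158, -3.6062)
step 3: θ'=-3.6062 (straight) → pose (3.2175, -4.2398, -3.6062)
step 4: θ'=-1.7312 (R=0.6667) → pose (2.2606, -4.7294, -1.7312)

(2.2606, -4.7294, -1.7312)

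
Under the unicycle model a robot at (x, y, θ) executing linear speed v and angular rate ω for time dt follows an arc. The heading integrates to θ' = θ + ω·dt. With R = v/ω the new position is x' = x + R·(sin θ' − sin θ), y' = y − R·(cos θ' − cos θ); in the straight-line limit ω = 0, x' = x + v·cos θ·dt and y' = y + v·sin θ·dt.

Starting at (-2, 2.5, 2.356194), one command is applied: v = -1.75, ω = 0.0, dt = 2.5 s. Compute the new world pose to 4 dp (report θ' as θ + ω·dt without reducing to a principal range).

θ' = 2.3562 + 0.0·2.5 = 2.3562
ω = 0 → straight: x' = -2 + -1.75·cos(2.3562)·2.5 = 1.0936
y' = 2.5 + -1.75·sin(2.3562)·2.5 = -0.5936

(1.0936, -0.5936, 2.3562)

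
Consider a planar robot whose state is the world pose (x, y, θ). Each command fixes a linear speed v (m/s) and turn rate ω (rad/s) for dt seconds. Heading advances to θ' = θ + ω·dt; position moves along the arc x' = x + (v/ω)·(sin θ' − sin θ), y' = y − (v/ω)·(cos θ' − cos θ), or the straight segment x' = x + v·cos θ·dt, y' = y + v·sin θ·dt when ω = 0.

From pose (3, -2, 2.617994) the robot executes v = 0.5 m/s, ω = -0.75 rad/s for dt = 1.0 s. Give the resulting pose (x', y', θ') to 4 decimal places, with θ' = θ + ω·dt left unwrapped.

(2.6959, -1.6179, 1.8680)

θ' = 2.6180 + -0.75·1.0 = 1.8680
R = v/ω = 0.5/-0.75 = -0.6667
x' = 3 + -0.6667·(sin 1.8680 − sin 2.6180) = 2.6959
y' = -2 − -0.6667·(cos 1.8680 − cos 2.6180) = -1.6179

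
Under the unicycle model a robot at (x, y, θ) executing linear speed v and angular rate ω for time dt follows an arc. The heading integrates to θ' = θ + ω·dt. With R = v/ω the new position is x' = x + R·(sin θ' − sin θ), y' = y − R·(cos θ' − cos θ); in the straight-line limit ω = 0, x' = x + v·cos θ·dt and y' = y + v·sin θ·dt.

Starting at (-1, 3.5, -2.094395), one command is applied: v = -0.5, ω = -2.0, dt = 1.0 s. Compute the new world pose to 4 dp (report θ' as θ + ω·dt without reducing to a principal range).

θ' = -2.0944 + -2.0·1.0 = -4.0944
R = v/ω = -0.5/-2.0 = 0.2500
x' = -1 + 0.2500·(sin -4.0944 − sin -2.0944) = -0.5797
y' = 3.5 − 0.2500·(cos -4.0944 − cos -2.0944) = 3.5199

(-0.5797, 3.5199, -4.0944)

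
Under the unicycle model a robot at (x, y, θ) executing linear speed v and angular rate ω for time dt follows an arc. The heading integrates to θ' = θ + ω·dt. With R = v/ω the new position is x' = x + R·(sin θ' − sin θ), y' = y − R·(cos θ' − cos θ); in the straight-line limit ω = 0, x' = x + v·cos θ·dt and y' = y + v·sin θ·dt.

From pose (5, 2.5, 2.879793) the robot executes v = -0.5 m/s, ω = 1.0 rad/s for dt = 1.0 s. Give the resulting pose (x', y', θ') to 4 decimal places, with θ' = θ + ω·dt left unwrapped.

(5.4659, 2.6131, 3.8798)

θ' = 2.8798 + 1.0·1.0 = 3.8798
R = v/ω = -0.5/1.0 = -0.5000
x' = 5 + -0.5000·(sin 3.8798 − sin 2.8798) = 5.4659
y' = 2.5 − -0.5000·(cos 3.8798 − cos 2.8798) = 2.6131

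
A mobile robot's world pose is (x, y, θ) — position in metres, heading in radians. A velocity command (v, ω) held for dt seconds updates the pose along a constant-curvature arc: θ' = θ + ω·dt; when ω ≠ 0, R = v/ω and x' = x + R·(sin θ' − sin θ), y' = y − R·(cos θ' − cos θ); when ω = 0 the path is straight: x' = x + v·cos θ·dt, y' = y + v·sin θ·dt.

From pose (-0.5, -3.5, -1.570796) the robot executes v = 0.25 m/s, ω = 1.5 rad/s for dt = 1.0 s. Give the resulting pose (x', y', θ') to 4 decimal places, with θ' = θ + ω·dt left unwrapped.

(-0.3451, -3.6662, -0.0708)

θ' = -1.5708 + 1.5·1.0 = -0.0708
R = v/ω = 0.25/1.5 = 0.1667
x' = -0.5 + 0.1667·(sin -0.0708 − sin -1.5708) = -0.3451
y' = -3.5 − 0.1667·(cos -0.0708 − cos -1.5708) = -3.6662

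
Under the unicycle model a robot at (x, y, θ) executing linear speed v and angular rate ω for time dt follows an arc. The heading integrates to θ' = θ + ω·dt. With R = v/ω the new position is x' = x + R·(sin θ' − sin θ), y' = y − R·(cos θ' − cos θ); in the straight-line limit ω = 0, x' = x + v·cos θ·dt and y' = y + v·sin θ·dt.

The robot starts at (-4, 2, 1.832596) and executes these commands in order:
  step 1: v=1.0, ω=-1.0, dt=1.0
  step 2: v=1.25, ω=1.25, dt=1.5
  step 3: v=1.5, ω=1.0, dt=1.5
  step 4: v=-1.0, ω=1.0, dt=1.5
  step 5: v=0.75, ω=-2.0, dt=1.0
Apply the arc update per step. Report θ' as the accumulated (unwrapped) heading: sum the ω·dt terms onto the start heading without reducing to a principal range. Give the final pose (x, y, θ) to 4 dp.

(-6.3706, 4.5679, 3.7076)

step 1: θ'=0.8326 (R=-1.0000) → pose (-3.7738, 2.9318, 0.8326)
step 2: θ'=2.7076 (R=1.0000) → pose (-4.0929, 4.5120, 2.7076)
step 3: θ'=4.2076 (R=1.5000) → pose (-6.0366, 3.8765, 4.2076)
step 4: θ'=5.7076 (R=-1.0000) → pose (-6.3675, 5.1990, 5.7076)
step 5: θ'=3.7076 (R=-0.3750) → pose (-6.3706, 4.5679, 3.7076)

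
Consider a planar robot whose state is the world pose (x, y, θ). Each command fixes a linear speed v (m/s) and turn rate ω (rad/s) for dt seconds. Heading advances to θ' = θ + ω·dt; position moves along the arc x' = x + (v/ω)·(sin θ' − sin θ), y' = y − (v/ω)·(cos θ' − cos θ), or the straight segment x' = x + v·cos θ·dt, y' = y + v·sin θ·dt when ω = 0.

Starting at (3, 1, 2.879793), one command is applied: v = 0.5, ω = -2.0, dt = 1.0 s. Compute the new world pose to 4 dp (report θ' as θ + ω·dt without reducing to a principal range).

(2.8721, 1.4008, 0.8798)

θ' = 2.8798 + -2.0·1.0 = 0.8798
R = v/ω = 0.5/-2.0 = -0.2500
x' = 3 + -0.2500·(sin 0.8798 − sin 2.8798) = 2.8721
y' = 1 − -0.2500·(cos 0.8798 − cos 2.8798) = 1.4008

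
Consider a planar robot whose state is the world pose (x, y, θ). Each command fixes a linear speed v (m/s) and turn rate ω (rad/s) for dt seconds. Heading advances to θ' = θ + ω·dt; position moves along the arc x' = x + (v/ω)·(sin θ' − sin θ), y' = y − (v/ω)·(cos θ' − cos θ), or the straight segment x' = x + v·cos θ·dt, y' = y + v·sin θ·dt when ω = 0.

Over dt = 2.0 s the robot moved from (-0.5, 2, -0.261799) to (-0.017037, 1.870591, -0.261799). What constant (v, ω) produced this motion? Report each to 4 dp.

Δθ = -0.261799 − -0.261799 = 0.000000
ω = Δθ/dt = 0.000000/2.0 = 0.0000
ω = 0 → v = (Δx·cos θ + Δy·sin θ)/dt = 0.2500

v = 0.2500, ω = 0.0000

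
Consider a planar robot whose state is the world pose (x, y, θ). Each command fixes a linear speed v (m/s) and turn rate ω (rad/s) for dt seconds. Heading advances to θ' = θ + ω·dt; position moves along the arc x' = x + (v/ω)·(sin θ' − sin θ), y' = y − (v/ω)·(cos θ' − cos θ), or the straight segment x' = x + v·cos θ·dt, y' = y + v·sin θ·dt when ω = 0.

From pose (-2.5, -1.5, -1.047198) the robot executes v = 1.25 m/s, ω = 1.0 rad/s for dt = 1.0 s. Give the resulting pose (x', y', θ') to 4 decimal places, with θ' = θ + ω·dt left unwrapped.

(-1.4764, -2.1236, -0.0472)

θ' = -1.0472 + 1.0·1.0 = -0.0472
R = v/ω = 1.25/1.0 = 1.2500
x' = -2.5 + 1.2500·(sin -0.0472 − sin -1.0472) = -1.4764
y' = -1.5 − 1.2500·(cos -0.0472 − cos -1.0472) = -2.1236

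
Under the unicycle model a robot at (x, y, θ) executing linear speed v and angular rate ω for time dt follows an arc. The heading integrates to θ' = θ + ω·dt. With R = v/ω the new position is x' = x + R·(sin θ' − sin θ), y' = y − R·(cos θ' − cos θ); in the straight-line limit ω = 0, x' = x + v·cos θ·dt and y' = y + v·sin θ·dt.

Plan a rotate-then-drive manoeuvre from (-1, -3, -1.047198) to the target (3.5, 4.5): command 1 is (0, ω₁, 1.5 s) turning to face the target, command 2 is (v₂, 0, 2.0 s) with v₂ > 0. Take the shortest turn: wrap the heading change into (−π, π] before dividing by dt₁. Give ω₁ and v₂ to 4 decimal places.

heading to target = atan2(4.5−-3, 3.5−-1) = 1.0304
Δθ = wrap(1.0304 − -1.0472) = 2.0776; ω₁ = Δθ/dt₁ = 1.3850
distance = √((3.5−-1)² + (4.5−-3)²) = 8.7464; v₂ = distance/dt₂ = 4.3732

ω₁ = 1.3850, v₂ = 4.3732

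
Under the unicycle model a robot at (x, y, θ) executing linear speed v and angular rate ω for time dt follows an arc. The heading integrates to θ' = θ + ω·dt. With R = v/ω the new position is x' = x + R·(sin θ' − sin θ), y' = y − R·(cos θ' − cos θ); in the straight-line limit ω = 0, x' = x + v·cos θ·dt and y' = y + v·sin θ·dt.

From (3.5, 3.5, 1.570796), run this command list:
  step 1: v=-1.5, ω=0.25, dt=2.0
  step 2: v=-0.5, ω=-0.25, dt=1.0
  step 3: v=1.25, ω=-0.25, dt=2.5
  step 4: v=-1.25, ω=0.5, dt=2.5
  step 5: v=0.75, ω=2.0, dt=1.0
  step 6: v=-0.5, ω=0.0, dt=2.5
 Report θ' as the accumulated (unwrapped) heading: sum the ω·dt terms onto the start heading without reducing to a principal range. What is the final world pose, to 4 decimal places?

step 1: θ'=2.0708 (R=-6.0000) → pose (4.2345, 0.6234, 2.0708)
step 2: θ'=1.8208 (R=2.0000) → pose (4.4172, 0.1594, 1.8208)
step 3: θ'=1.1958 (R=-5.0000) → pose (4.6092, 3.2278, 1.1958)
step 4: θ'=2.4458 (R=-2.5000) → pose (5.3330, 0.3932, 2.4458)
step 5: θ'=4.4458 (R=0.3750) → pose (4.7308, 0.2042, 4.4458)
step 6: θ'=4.4458 (straight) → pose (5.0601, 1.4101, 4.4458)

(5.0601, 1.4101, 4.4458)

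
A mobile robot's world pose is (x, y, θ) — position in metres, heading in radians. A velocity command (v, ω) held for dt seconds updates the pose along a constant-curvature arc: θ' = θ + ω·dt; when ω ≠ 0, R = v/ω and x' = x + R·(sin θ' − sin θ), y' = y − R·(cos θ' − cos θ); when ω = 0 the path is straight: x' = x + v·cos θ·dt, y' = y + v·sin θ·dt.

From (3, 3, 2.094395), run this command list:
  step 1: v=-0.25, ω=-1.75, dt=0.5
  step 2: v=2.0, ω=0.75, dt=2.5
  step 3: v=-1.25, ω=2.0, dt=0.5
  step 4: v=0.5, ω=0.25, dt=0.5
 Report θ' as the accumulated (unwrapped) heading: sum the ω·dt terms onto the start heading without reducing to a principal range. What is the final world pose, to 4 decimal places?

(1.0396, 6.5109, 4.2194)

step 1: θ'=1.2194 (R=0.1429) → pose (3.0104, 2.8794, 1.2194)
step 2: θ'=3.0944 (R=2.6667) → pose (0.6325, 6.4610, 3.0944)
step 3: θ'=4.0944 (R=-0.6250) → pose (1.1714, 6.7232, 4.0944)
step 4: θ'=4.2194 (R=2.0000) → pose (1.0396, 6.5109, 4.2194)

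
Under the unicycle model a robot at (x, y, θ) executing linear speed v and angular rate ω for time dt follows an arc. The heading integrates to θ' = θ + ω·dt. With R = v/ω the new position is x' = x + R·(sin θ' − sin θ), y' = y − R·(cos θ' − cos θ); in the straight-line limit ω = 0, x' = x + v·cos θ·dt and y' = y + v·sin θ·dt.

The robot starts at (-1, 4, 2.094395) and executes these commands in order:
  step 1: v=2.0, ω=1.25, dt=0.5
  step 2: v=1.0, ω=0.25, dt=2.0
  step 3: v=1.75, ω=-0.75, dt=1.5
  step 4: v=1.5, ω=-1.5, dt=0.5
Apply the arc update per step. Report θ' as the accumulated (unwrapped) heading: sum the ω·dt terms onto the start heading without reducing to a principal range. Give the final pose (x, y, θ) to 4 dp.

(-5.9905, 6.8827, 1.3444)

step 1: θ'=2.7194 (R=1.6000) → pose (-1.7300, 4.6595, 2.7194)
step 2: θ'=3.2194 (R=4.0000) → pose (-3.6800, 4.9986, 3.2194)
step 3: θ'=2.0944 (R=-2.3333) → pose (-5.8821, 6.1583, 2.0944)
step 4: θ'=1.3444 (R=-1.0000) → pose (-5.9905, 6.8827, 1.3444)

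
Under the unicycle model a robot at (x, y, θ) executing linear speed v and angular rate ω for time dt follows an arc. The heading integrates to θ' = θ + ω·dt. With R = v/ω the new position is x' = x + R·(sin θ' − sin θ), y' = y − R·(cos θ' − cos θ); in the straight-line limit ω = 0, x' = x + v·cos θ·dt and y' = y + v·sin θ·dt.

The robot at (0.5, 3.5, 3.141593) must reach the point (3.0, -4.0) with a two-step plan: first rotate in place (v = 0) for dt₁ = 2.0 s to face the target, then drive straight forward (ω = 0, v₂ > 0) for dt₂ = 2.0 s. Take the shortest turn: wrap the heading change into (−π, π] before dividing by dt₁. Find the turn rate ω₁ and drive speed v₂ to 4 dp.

heading to target = atan2(-4−3.5, 3−0.5) = -1.2490
Δθ = wrap(-1.2490 − 3.1416) = 1.8925; ω₁ = Δθ/dt₁ = 0.9463
distance = √((3−0.5)² + (-4−3.5)²) = 7.9057; v₂ = distance/dt₂ = 3.9528

ω₁ = 0.9463, v₂ = 3.9528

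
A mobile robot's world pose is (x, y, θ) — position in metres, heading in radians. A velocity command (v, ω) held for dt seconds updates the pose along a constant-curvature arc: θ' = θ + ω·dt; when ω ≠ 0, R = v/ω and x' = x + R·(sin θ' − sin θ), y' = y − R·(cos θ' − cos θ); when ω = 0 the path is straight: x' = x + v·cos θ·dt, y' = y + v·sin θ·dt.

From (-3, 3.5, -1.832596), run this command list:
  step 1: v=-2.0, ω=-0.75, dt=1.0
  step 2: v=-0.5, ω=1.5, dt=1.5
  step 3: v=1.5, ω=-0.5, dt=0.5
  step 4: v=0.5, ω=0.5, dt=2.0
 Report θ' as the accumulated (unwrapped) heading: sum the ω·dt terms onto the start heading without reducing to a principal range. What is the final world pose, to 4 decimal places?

step 1: θ'=-2.5826 (R=2.6667) → pose (-1.8384, 5.0706, -2.5826)
step 2: θ'=-0.3326 (R=-0.3333) → pose (-1.9064, 5.6682, -0.3326)
step 3: θ'=-0.5826 (R=-3.0000) → pose (-1.2353, 5.3378, -0.5826)
step 4: θ'=0.4174 (R=1.0000) → pose (-0.2797, 5.2587, 0.4174)

(-0.2797, 5.2587, 0.4174)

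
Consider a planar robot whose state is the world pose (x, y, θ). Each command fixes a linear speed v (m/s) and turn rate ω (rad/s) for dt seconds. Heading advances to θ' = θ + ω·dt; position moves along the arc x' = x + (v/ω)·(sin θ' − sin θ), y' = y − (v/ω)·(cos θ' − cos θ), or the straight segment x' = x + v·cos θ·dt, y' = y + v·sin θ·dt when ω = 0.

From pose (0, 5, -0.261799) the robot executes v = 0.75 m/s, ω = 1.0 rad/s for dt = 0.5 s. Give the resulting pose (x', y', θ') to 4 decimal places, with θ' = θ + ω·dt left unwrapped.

(0.3711, 4.9956, 0.2382)

θ' = -0.2618 + 1.0·0.5 = 0.2382
R = v/ω = 0.75/1.0 = 0.7500
x' = 0 + 0.7500·(sin 0.2382 − sin -0.2618) = 0.3711
y' = 5 − 0.7500·(cos 0.2382 − cos -0.2618) = 4.9956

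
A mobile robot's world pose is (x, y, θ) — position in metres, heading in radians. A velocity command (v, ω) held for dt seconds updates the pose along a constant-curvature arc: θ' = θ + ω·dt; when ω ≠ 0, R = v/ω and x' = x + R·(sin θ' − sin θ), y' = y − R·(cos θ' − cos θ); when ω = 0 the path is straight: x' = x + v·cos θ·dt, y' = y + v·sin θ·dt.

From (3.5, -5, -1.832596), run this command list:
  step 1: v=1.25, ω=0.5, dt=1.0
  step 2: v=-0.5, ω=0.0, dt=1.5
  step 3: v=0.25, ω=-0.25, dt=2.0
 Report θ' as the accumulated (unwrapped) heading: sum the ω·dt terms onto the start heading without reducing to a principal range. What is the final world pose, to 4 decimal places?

(3.3026, -6.0029, -1.8326)

step 1: θ'=-1.3326 (R=2.5000) → pose (3.4854, -6.2369, -1.3326)
step 2: θ'=-1.3326 (straight) → pose (3.3084, -5.5081, -1.3326)
step 3: θ'=-1.8326 (R=-1.0000) → pose (3.3026, -6.0029, -1.8326)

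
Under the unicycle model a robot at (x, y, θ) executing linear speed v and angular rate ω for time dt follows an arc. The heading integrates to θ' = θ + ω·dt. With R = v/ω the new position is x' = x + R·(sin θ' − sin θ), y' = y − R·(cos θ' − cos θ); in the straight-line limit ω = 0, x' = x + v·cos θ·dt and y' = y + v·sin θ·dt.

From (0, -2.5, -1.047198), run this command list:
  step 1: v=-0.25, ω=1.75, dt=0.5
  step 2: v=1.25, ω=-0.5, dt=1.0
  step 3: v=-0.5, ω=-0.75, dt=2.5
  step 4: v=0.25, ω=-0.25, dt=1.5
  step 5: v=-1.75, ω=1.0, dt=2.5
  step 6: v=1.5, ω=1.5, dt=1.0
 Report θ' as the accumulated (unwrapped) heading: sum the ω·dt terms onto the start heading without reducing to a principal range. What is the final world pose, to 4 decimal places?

(2.3555, 1.7322, 1.0778)

step 1: θ'=-0.1722 (R=-0.1429) → pose (-0.0992, -2.4307, -0.1722)
step 2: θ'=-0.6722 (R=-2.5000) → pose (1.0292, -2.9376, -0.6722)
step 3: θ'=-2.5472 (R=0.6667) → pose (1.0710, -1.8636, -2.5472)
step 4: θ'=-2.9222 (R=-1.0000) → pose (0.7286, -2.0112, -2.9222)
step 5: θ'=-0.4222 (R=-1.7500) → pose (1.0648, 1.2932, -0.4222)
step 6: θ'=1.0778 (R=1.0000) → pose (2.3555, 1.7322, 1.0778)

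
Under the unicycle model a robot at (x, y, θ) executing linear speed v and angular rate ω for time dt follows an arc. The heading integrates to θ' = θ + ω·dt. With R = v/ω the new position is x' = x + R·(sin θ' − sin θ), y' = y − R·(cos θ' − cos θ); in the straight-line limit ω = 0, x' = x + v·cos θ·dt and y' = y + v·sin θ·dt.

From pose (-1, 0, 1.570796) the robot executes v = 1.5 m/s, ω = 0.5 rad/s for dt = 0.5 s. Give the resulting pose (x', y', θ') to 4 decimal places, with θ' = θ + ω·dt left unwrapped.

θ' = 1.5708 + 0.5·0.5 = 1.8208
R = v/ω = 1.5/0.5 = 3.0000
x' = -1 + 3.0000·(sin 1.8208 − sin 1.5708) = -1.0933
y' = 0 − 3.0000·(cos 1.8208 − cos 1.5708) = 0.7422

(-1.0933, 0.7422, 1.8208)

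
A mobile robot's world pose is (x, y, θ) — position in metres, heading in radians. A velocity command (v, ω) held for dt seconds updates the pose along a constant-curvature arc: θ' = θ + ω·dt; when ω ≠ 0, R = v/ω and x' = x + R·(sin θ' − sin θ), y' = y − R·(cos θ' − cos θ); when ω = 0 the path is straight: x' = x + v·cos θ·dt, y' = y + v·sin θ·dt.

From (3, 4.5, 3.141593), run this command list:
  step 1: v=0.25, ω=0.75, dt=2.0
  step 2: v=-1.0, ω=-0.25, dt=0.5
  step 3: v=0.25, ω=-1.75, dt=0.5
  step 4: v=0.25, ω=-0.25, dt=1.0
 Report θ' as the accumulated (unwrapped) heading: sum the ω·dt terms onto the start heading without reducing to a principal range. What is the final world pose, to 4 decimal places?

(2.4302, 4.4966, 3.3916)

step 1: θ'=4.6416 (R=0.3333) → pose (2.6675, 4.1902, 4.6416)
step 2: θ'=4.5166 (R=4.0000) → pose (2.7339, 4.6855, 4.5166)
step 3: θ'=3.6416 (R=-0.1429) → pose (2.6623, 4.5879, 3.6416)
step 4: θ'=3.3916 (R=-1.0000) → pose (2.4302, 4.4966, 3.3916)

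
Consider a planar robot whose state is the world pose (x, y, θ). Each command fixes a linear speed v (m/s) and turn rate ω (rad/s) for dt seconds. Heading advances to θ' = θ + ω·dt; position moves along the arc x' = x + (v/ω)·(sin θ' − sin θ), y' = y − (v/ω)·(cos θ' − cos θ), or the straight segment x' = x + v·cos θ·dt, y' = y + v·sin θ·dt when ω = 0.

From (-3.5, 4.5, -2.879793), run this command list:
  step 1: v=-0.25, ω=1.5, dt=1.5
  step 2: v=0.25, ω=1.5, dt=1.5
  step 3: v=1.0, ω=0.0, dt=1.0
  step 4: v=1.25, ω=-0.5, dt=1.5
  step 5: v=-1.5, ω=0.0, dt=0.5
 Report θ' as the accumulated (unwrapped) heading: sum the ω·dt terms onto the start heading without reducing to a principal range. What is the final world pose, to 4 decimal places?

(-3.1274, 7.0992, 0.8702)

step 1: θ'=-0.6298 (R=-0.1667) → pose (-3.4450, 4.7957, -0.6298)
step 2: θ'=1.6202 (R=0.1667) → pose (-3.1803, 4.9386, 1.6202)
step 3: θ'=1.6202 (straight) → pose (-3.2297, 5.9374, 1.6202)
step 4: θ'=0.8702 (R=-2.5000) → pose (-2.6439, 7.6725, 0.8702)
step 5: θ'=0.8702 (straight) → pose (-3.1274, 7.0992, 0.8702)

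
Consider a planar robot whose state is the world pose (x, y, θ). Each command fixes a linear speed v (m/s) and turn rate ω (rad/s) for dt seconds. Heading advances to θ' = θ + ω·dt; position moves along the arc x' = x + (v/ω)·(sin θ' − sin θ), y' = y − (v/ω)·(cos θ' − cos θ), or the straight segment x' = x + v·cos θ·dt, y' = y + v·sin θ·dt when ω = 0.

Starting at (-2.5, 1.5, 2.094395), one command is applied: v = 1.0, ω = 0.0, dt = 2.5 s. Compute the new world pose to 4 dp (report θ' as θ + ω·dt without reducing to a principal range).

(-3.7500, 3.6651, 2.0944)

θ' = 2.0944 + 0.0·2.5 = 2.0944
ω = 0 → straight: x' = -2.5 + 1.0·cos(2.0944)·2.5 = -3.7500
y' = 1.5 + 1.0·sin(2.0944)·2.5 = 3.6651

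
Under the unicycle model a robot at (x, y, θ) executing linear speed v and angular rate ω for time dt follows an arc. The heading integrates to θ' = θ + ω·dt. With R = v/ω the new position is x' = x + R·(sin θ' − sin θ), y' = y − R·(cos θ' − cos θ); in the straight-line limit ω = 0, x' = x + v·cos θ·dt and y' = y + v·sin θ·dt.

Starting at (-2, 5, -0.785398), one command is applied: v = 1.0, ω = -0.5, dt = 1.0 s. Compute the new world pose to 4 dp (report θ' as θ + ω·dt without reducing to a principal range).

θ' = -0.7854 + -0.5·1.0 = -1.2854
R = v/ω = 1.0/-0.5 = -2.0000
x' = -2 + -2.0000·(sin -1.2854 − sin -0.7854) = -1.4951
y' = 5 − -2.0000·(cos -1.2854 − cos -0.7854) = 4.1489

(-1.4951, 4.1489, -1.2854)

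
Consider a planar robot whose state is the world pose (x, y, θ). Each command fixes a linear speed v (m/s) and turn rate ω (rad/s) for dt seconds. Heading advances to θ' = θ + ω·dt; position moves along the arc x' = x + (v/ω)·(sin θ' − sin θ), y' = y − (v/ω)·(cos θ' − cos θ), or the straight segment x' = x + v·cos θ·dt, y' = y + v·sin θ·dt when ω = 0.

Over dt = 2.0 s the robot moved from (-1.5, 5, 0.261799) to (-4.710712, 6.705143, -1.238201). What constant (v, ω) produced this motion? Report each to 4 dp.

Δθ = -1.238201 − 0.261799 = -1.500000
ω = Δθ/dt = -1.500000/2.0 = -0.7500
R = Δx/(sin θ' − sin θ) = 2.6667
v = R·ω = 2.6667·-0.7500 = -2.0000

v = -2.0000, ω = -0.7500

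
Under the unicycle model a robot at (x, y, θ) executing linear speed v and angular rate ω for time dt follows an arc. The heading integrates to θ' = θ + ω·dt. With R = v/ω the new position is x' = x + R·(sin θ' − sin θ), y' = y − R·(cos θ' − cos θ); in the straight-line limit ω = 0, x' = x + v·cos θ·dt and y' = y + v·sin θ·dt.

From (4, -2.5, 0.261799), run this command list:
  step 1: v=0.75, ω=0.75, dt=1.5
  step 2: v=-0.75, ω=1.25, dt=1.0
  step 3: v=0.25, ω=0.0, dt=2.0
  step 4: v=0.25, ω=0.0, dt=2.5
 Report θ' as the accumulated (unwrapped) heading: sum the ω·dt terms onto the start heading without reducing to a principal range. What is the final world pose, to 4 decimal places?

(4.0393, -1.8079, 2.6368)

step 1: θ'=1.3868 (R=1.0000) → pose (4.7243, -1.7170, 1.3868)
step 2: θ'=2.6368 (R=-0.6000) → pose (5.0240, -2.3520, 2.6368)
step 3: θ'=2.6368 (straight) → pose (4.5864, -2.1102, 2.6368)
step 4: θ'=2.6368 (straight) → pose (4.0393, -1.8079, 2.6368)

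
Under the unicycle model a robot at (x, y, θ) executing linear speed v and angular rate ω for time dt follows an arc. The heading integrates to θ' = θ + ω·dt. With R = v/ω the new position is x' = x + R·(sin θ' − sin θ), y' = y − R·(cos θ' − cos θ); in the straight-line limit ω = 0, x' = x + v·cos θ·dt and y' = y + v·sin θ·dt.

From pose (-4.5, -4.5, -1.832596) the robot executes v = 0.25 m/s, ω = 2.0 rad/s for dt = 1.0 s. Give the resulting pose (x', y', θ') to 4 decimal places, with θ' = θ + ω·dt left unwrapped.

(-4.3584, -4.6556, 0.1674)

θ' = -1.8326 + 2.0·1.0 = 0.1674
R = v/ω = 0.25/2.0 = 0.1250
x' = -4.5 + 0.1250·(sin 0.1674 − sin -1.8326) = -4.3584
y' = -4.5 − 0.1250·(cos 0.1674 − cos -1.8326) = -4.6556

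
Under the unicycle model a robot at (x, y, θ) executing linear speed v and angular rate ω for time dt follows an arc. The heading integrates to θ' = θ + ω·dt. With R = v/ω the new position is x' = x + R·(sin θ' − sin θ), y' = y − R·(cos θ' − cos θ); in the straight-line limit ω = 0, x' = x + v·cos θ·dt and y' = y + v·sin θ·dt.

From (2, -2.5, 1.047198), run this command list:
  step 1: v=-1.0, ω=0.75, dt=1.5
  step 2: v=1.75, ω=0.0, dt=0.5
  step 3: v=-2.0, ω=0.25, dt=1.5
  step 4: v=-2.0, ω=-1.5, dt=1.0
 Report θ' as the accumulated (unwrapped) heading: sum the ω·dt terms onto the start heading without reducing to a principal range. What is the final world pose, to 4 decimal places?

(4.0845, -7.0724, 1.0472)

step 1: θ'=2.1722 (R=-1.3333) → pose (2.0553, -3.9211, 2.1722)
step 2: θ'=2.1722 (straight) → pose (1.5602, -3.1996, 2.1722)
step 3: θ'=2.5472 (R=-8.0000) → pose (3.6765, -5.3011, 2.5472)
step 4: θ'=1.0472 (R=1.3333) → pose (4.0845, -7.0724, 1.0472)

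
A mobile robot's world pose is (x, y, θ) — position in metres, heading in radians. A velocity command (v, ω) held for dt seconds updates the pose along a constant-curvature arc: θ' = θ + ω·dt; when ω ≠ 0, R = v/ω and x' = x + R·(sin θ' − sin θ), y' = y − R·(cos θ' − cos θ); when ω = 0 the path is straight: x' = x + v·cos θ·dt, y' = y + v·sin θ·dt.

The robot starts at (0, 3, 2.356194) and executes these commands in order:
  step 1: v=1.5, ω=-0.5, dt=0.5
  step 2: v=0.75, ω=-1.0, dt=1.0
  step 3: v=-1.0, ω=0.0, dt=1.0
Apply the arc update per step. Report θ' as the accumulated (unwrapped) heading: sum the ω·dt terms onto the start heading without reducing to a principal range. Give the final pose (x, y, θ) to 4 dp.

(-0.9324, 3.4155, 1.1062)

step 1: θ'=2.1062 (R=-3.0000) → pose (-0.4589, 3.5908, 2.1062)
step 2: θ'=1.1062 (R=-0.7500) → pose (-0.4843, 4.3095, 1.1062)
step 3: θ'=1.1062 (straight) → pose (-0.9324, 3.4155, 1.1062)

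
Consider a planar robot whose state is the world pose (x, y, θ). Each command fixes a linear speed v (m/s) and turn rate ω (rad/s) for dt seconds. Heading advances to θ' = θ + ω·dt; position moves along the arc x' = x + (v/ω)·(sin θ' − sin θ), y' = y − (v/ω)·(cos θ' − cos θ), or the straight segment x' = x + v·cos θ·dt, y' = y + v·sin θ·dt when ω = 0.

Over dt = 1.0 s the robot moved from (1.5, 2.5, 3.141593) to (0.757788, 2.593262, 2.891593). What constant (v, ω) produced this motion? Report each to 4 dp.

v = 0.7500, ω = -0.2500

Δθ = 2.891593 − 3.141593 = -0.250000
ω = Δθ/dt = -0.250000/1.0 = -0.2500
R = Δx/(sin θ' − sin θ) = -3.0000
v = R·ω = -3.0000·-0.2500 = 0.7500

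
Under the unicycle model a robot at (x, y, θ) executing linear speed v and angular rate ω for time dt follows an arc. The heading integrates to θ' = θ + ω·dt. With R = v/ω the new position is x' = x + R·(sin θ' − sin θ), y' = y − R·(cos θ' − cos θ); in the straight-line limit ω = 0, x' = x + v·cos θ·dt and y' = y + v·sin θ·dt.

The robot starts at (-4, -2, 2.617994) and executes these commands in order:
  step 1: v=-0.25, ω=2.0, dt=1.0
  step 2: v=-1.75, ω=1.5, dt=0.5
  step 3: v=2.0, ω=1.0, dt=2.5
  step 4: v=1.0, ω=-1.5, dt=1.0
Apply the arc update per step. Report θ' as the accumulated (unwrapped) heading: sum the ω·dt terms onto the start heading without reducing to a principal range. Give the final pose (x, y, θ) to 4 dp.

(0.1456, 0.8386, 6.3680)

step 1: θ'=4.6180 (R=-0.1250) → pose (-3.8131, -1.9035, 4.6180)
step 2: θ'=5.3680 (R=-1.1667) → pose (-4.0497, -1.0823, 5.3680)
step 3: θ'=7.8680 (R=2.0000) → pose (-0.4646, 0.1650, 7.8680)
step 4: θ'=6.3680 (R=-0.6667) → pose (0.1456, 0.8386, 6.3680)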